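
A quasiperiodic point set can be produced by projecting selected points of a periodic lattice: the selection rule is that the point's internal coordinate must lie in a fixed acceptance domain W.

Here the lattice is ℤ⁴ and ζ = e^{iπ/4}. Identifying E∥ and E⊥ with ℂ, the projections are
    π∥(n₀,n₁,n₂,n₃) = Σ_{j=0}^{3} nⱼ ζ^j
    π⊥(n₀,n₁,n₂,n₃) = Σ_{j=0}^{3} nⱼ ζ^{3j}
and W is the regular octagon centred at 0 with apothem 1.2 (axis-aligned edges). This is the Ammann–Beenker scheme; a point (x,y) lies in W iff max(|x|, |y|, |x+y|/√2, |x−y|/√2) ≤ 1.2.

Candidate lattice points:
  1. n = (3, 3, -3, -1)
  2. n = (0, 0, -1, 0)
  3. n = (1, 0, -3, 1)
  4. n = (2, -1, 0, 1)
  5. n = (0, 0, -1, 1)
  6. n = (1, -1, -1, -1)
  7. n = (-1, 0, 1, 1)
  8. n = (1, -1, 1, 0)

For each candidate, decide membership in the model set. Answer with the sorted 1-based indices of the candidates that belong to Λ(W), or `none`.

π⊥(n) = n₀ + n₁ζ³ + n₂ζ⁶ + n₃ζ⁹ where ζ = e^{iπ/4}.
candidate 1: n = (3, 3, -3, -1) → π⊥ ≈ (+0.171573, +4.414214); max(|x|,|y|,|x±y|/√2) = 4.414214 > 1.2 ⇒ ∉ W
candidate 2: n = (0, 0, -1, 0) → π⊥ ≈ (+0.000000, +1.000000); max(|x|,|y|,|x±y|/√2) = 1.000000 ≤ 1.2 ⇒ ∈ W
candidate 3: n = (1, 0, -3, 1) → π⊥ ≈ (+1.707107, +3.707107); max(|x|,|y|,|x±y|/√2) = 3.828427 > 1.2 ⇒ ∉ W
candidate 4: n = (2, -1, 0, 1) → π⊥ ≈ (+3.414214, +0.000000); max(|x|,|y|,|x±y|/√2) = 3.414214 > 1.2 ⇒ ∉ W
candidate 5: n = (0, 0, -1, 1) → π⊥ ≈ (+0.707107, +1.707107); max(|x|,|y|,|x±y|/√2) = 1.707107 > 1.2 ⇒ ∉ W
candidate 6: n = (1, -1, -1, -1) → π⊥ ≈ (+1.000000, -0.414214); max(|x|,|y|,|x±y|/√2) = 1.000000 ≤ 1.2 ⇒ ∈ W
candidate 7: n = (-1, 0, 1, 1) → π⊥ ≈ (-0.292893, -0.292893); max(|x|,|y|,|x±y|/√2) = 0.414214 ≤ 1.2 ⇒ ∈ W
candidate 8: n = (1, -1, 1, 0) → π⊥ ≈ (+1.707107, -1.707107); max(|x|,|y|,|x±y|/√2) = 2.414214 > 1.2 ⇒ ∉ W

2, 6, 7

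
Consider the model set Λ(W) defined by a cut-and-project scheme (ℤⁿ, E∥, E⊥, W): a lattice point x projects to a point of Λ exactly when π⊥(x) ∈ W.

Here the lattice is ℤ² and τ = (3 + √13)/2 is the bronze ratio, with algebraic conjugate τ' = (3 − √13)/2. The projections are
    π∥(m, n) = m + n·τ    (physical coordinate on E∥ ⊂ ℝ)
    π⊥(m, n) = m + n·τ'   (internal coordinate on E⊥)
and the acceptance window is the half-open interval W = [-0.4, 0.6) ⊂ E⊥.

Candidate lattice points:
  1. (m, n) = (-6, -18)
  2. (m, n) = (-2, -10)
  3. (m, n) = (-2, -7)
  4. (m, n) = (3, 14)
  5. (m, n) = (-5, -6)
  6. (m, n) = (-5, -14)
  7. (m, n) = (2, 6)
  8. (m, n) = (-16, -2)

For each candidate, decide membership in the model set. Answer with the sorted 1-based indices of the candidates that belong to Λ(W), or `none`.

Numerically τ ≈ 3.302776 and τ' = −1/τ ≈ -0.302776.
[1] lift (-6,-18): star map gives -0.550039; window check -0.4 ≤ -0.550039 < 0.6 is false → out
[2] lift (-2,-10): star map gives 1.027756; window check -0.4 ≤ 1.027756 < 0.6 is false → out
[3] lift (-2,-7): star map gives 0.119429; window check -0.4 ≤ 0.119429 < 0.6 is true → IN Λ
[4] lift (3,14): star map gives -1.238859; window check -0.4 ≤ -1.238859 < 0.6 is false → out
[5] lift (-5,-6): star map gives -3.183346; window check -0.4 ≤ -3.183346 < 0.6 is false → out
[6] lift (-5,-14): star map gives -0.761141; window check -0.4 ≤ -0.761141 < 0.6 is false → out
[7] lift (2,6): star map gives 0.183346; window check -0.4 ≤ 0.183346 < 0.6 is true → IN Λ
[8] lift (-16,-2): star map gives -15.394449; window check -0.4 ≤ -15.394449 < 0.6 is false → out

3, 7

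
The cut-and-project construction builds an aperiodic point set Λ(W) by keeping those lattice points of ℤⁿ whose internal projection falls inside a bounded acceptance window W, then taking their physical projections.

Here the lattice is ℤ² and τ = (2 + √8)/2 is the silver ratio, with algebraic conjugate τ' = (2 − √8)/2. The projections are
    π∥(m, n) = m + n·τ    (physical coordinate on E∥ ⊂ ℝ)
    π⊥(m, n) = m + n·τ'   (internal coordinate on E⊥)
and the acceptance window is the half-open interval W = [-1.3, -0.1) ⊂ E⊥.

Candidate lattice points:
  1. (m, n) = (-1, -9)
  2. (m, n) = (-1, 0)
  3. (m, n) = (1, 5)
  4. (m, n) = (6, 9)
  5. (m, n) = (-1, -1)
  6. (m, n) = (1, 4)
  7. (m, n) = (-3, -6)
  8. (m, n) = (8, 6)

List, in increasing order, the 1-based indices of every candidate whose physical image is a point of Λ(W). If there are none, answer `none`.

2, 3, 5, 6, 7

τ' = (2−√8)/2 ≈ -0.414214.
candidate 1: (m,n)=(-1,-9) → π∥ = -1-9·τ ≈ -22.727922, π⊥ = -1-9·τ' ≈ 2.727922 ∉ [-1.3, -0.1) ⇒ out
candidate 2: (m,n)=(-1,0) → π∥ = -1+0·τ ≈ -1.000000, π⊥ = -1+0·τ' ≈ -1.000000 ∈ [-1.3, -0.1) ⇒ IN Λ
candidate 3: (m,n)=(1,5) → π∥ = 1+5·τ ≈ 13.071068, π⊥ = 1+5·τ' ≈ -1.071068 ∈ [-1.3, -0.1) ⇒ IN Λ
candidate 4: (m,n)=(6,9) → π∥ = 6+9·τ ≈ 27.727922, π⊥ = 6+9·τ' ≈ 2.272078 ∉ [-1.3, -0.1) ⇒ out
candidate 5: (m,n)=(-1,-1) → π∥ = -1-1·τ ≈ -3.414214, π⊥ = -1-1·τ' ≈ -0.585786 ∈ [-1.3, -0.1) ⇒ IN Λ
candidate 6: (m,n)=(1,4) → π∥ = 1+4·τ ≈ 10.656854, π⊥ = 1+4·τ' ≈ -0.656854 ∈ [-1.3, -0.1) ⇒ IN Λ
candidate 7: (m,n)=(-3,-6) → π∥ = -3-6·τ ≈ -17.485281, π⊥ = -3-6·τ' ≈ -0.514719 ∈ [-1.3, -0.1) ⇒ IN Λ
candidate 8: (m,n)=(8,6) → π∥ = 8+6·τ ≈ 22.485281, π⊥ = 8+6·τ' ≈ 5.514719 ∉ [-1.3, -0.1) ⇒ out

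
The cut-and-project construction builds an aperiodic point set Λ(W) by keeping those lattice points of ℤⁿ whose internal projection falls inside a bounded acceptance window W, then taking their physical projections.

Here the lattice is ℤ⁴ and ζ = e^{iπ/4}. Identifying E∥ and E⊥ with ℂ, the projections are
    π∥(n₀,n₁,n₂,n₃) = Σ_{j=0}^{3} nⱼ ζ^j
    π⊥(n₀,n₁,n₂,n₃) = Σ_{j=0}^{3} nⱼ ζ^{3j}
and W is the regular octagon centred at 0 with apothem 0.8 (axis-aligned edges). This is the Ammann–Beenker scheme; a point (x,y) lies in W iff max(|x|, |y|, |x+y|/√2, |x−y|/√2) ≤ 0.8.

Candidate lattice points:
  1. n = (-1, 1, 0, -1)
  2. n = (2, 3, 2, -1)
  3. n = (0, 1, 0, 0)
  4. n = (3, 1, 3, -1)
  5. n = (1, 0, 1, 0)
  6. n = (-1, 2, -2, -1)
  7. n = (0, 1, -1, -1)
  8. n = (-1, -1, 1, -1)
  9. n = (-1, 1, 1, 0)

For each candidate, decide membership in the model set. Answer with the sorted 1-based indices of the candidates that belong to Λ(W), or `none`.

With ζ = e^{iπ/4} the internal vectors are ζ^0,ζ^3,ζ^6,ζ^9.
candidate 1: n = (-1, 1, 0, -1) → π⊥ ≈ (-2.4142, +0.0000); max(|x|,|y|,|x±y|/√2) = 2.4142 > 0.8 ⇒ ∉ W
candidate 2: n = (2, 3, 2, -1) → π⊥ ≈ (-0.8284, -0.5858); max(|x|,|y|,|x±y|/√2) = 1.0000 > 0.8 ⇒ ∉ W
candidate 3: n = (0, 1, 0, 0) → π⊥ ≈ (-0.7071, +0.7071); max(|x|,|y|,|x±y|/√2) = 1.0000 > 0.8 ⇒ ∉ W
candidate 4: n = (3, 1, 3, -1) → π⊥ ≈ (+1.5858, -3.0000); max(|x|,|y|,|x±y|/√2) = 3.2426 > 0.8 ⇒ ∉ W
candidate 5: n = (1, 0, 1, 0) → π⊥ ≈ (+1.0000, -1.0000); max(|x|,|y|,|x±y|/√2) = 1.4142 > 0.8 ⇒ ∉ W
candidate 6: n = (-1, 2, -2, -1) → π⊥ ≈ (-3.1213, +2.7071); max(|x|,|y|,|x±y|/√2) = 4.1213 > 0.8 ⇒ ∉ W
candidate 7: n = (0, 1, -1, -1) → π⊥ ≈ (-1.4142, +1.0000); max(|x|,|y|,|x±y|/√2) = 1.7071 > 0.8 ⇒ ∉ W
candidate 8: n = (-1, -1, 1, -1) → π⊥ ≈ (-1.0000, -2.4142); max(|x|,|y|,|x±y|/√2) = 2.4142 > 0.8 ⇒ ∉ W
candidate 9: n = (-1, 1, 1, 0) → π⊥ ≈ (-1.7071, -0.2929); max(|x|,|y|,|x±y|/√2) = 1.7071 > 0.8 ⇒ ∉ W

none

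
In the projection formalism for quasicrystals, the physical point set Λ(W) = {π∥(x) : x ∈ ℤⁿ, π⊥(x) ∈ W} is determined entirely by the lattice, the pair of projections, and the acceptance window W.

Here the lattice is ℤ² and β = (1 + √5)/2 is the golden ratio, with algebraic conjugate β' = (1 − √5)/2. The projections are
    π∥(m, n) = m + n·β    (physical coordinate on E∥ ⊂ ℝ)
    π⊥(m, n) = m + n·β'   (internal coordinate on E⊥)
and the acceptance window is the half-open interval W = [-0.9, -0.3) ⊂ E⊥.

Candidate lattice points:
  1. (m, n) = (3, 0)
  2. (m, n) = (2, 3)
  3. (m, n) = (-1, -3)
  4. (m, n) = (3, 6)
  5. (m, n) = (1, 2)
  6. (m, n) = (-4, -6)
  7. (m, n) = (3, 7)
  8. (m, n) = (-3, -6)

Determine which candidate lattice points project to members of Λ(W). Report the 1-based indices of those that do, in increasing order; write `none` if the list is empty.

β' = (1−√5)/2 ≈ -0.6180.
candidate 1: (m,n)=(3,0) → π∥ = 3+0·β ≈ 3.0000, π⊥ = 3+0·β' ≈ 3.0000 ∉ [-0.9, -0.3) ⇒ out
candidate 2: (m,n)=(2,3) → π∥ = 2+3·β ≈ 6.8541, π⊥ = 2+3·β' ≈ 0.1459 ∉ [-0.9, -0.3) ⇒ out
candidate 3: (m,n)=(-1,-3) → π∥ = -1-3·β ≈ -5.8541, π⊥ = -1-3·β' ≈ 0.8541 ∉ [-0.9, -0.3) ⇒ out
candidate 4: (m,n)=(3,6) → π∥ = 3+6·β ≈ 12.7082, π⊥ = 3+6·β' ≈ -0.7082 ∈ [-0.9, -0.3) ⇒ IN Λ
candidate 5: (m,n)=(1,2) → π∥ = 1+2·β ≈ 4.2361, π⊥ = 1+2·β' ≈ -0.2361 ∉ [-0.9, -0.3) ⇒ out
candidate 6: (m,n)=(-4,-6) → π∥ = -4-6·β ≈ -13.7082, π⊥ = -4-6·β' ≈ -0.2918 ∉ [-0.9, -0.3) ⇒ out
candidate 7: (m,n)=(3,7) → π∥ = 3+7·β ≈ 14.3262, π⊥ = 3+7·β' ≈ -1.3262 ∉ [-0.9, -0.3) ⇒ out
candidate 8: (m,n)=(-3,-6) → π∥ = -3-6·β ≈ -12.7082, π⊥ = -3-6·β' ≈ 0.7082 ∉ [-0.9, -0.3) ⇒ out

4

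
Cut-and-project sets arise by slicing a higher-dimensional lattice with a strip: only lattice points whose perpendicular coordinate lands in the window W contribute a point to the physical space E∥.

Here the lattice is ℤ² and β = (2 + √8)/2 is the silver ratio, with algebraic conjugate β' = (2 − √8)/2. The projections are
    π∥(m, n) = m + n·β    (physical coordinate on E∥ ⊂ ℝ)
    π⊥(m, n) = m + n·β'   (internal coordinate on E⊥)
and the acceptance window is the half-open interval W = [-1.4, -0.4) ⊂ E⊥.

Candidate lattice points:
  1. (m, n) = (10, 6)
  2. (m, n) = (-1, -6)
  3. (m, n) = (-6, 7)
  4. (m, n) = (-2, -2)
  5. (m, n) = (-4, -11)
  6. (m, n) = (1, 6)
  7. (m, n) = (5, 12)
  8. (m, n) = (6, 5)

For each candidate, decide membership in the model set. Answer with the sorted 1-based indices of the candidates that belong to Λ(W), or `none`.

Numerically β ≈ 2.41421 and β' = −1/β ≈ -0.41421.
[1] lift (10,6): star map gives 7.51472; window check -1.4 ≤ 7.51472 < -0.4 is false → out
[2] lift (-1,-6): star map gives 1.48528; window check -1.4 ≤ 1.48528 < -0.4 is false → out
[3] lift (-6,7): star map gives -8.89949; window check -1.4 ≤ -8.89949 < -0.4 is false → out
[4] lift (-2,-2): star map gives -1.17157; window check -1.4 ≤ -1.17157 < -0.4 is true → IN Λ
[5] lift (-4,-11): star map gives 0.55635; window check -1.4 ≤ 0.55635 < -0.4 is false → out
[6] lift (1,6): star map gives -1.48528; window check -1.4 ≤ -1.48528 < -0.4 is false → out
[7] lift (5,12): star map gives 0.02944; window check -1.4 ≤ 0.02944 < -0.4 is false → out
[8] lift (6,5): star map gives 3.92893; window check -1.4 ≤ 3.92893 < -0.4 is false → out

4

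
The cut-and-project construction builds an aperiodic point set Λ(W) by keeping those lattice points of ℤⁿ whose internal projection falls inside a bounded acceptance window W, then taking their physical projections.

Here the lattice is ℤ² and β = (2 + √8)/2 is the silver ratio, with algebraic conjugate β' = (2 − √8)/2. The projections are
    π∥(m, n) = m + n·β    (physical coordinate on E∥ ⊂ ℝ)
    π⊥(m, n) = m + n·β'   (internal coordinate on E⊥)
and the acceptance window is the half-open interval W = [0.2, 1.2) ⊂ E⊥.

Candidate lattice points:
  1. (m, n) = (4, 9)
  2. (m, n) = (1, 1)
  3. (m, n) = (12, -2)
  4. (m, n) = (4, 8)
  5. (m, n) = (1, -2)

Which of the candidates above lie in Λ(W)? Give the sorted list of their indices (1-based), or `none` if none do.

1, 2, 4

β' = (2−√8)/2 ≈ -0.4142.
#1 (4,9): internal coord 4 + (9)·β' = +0.2721; +0.2721 ∈ [0.2, 1.2) → IN Λ
#2 (1,1): internal coord 1 + (1)·β' = +0.5858; +0.5858 ∈ [0.2, 1.2) → IN Λ
#3 (12,-2): internal coord 12 + (-2)·β' = +12.8284; +12.8284 ∉ [0.2, 1.2) → out
#4 (4,8): internal coord 4 + (8)·β' = +0.6863; +0.6863 ∈ [0.2, 1.2) → IN Λ
#5 (1,-2): internal coord 1 + (-2)·β' = +1.8284; +1.8284 ∉ [0.2, 1.2) → out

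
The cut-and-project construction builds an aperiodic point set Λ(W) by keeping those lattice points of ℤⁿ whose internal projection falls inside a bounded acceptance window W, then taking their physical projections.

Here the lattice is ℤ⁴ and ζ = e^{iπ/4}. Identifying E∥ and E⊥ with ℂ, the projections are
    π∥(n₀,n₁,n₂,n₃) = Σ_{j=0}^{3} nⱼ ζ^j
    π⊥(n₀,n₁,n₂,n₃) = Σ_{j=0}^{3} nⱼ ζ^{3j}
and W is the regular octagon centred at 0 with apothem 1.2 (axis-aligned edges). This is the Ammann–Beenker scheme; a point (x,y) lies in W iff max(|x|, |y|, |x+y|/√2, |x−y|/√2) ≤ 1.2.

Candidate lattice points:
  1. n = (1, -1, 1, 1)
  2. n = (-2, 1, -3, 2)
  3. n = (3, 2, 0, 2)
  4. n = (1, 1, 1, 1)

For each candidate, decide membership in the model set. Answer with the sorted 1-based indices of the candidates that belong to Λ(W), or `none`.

π⊥(n) = n₀ + n₁ζ³ + n₂ζ⁶ + n₃ζ⁹ where ζ = e^{iπ/4}.
candidate 1: n = (1, -1, 1, 1) → π⊥ ≈ (+2.41421, -1.00000); max(|x|,|y|,|x±y|/√2) = 2.41421 > 1.2 ⇒ ∉ W
candidate 2: n = (-2, 1, -3, 2) → π⊥ ≈ (-1.29289, +5.12132); max(|x|,|y|,|x±y|/√2) = 5.12132 > 1.2 ⇒ ∉ W
candidate 3: n = (3, 2, 0, 2) → π⊥ ≈ (+3.00000, +2.82843); max(|x|,|y|,|x±y|/√2) = 4.12132 > 1.2 ⇒ ∉ W
candidate 4: n = (1, 1, 1, 1) → π⊥ ≈ (+1.00000, +0.41421); max(|x|,|y|,|x±y|/√2) = 1.00000 ≤ 1.2 ⇒ ∈ W

4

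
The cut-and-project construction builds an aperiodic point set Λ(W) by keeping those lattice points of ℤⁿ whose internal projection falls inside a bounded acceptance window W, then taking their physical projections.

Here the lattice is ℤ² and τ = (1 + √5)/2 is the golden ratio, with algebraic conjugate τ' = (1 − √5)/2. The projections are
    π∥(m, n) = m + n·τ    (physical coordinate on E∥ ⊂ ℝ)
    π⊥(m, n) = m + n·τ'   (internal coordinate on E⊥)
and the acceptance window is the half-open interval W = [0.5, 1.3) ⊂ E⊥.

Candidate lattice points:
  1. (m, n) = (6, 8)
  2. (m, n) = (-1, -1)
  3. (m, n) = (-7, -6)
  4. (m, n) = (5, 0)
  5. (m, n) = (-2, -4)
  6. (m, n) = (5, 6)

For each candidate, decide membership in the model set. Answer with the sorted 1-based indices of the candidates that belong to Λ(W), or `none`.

1, 6

τ' = (1−√5)/2 ≈ -0.6180.
#1 (6,8): internal coord 6 + (8)·τ' = +1.0557; +1.0557 ∈ [0.5, 1.3) → IN Λ
#2 (-1,-1): internal coord -1 + (-1)·τ' = -0.3820; -0.3820 ∉ [0.5, 1.3) → out
#3 (-7,-6): internal coord -7 + (-6)·τ' = -3.2918; -3.2918 ∉ [0.5, 1.3) → out
#4 (5,0): internal coord 5 + (0)·τ' = +5.0000; +5.0000 ∉ [0.5, 1.3) → out
#5 (-2,-4): internal coord -2 + (-4)·τ' = +0.4721; +0.4721 ∉ [0.5, 1.3) → out
#6 (5,6): internal coord 5 + (6)·τ' = +1.2918; +1.2918 ∈ [0.5, 1.3) → IN Λ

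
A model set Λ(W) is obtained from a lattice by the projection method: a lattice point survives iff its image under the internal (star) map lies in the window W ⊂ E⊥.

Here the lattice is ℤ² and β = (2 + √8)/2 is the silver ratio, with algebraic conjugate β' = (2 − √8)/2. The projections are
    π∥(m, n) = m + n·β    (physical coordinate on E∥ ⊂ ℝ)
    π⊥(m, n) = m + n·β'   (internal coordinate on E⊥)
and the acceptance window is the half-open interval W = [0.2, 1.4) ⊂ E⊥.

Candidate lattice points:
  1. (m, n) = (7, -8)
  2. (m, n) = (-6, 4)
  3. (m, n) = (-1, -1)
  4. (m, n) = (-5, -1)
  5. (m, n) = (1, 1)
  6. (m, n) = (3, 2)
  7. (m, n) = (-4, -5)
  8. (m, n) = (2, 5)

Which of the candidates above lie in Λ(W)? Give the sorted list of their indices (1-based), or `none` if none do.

Compute β' = (2−√8)/2 = -0.41421, so π⊥(m,n) = m -0.41421·n.
candidate 1: (m,n)=(7,-8) → π∥ = 7-8·β ≈ -12.31371, π⊥ = 7-8·β' ≈ 10.31371 ∉ [0.2, 1.4) ⇒ out
candidate 2: (m,n)=(-6,4) → π∥ = -6+4·β ≈ 3.65685, π⊥ = -6+4·β' ≈ -7.65685 ∉ [0.2, 1.4) ⇒ out
candidate 3: (m,n)=(-1,-1) → π∥ = -1-1·β ≈ -3.41421, π⊥ = -1-1·β' ≈ -0.58579 ∉ [0.2, 1.4) ⇒ out
candidate 4: (m,n)=(-5,-1) → π∥ = -5-1·β ≈ -7.41421, π⊥ = -5-1·β' ≈ -4.58579 ∉ [0.2, 1.4) ⇒ out
candidate 5: (m,n)=(1,1) → π∥ = 1+1·β ≈ 3.41421, π⊥ = 1+1·β' ≈ 0.58579 ∈ [0.2, 1.4) ⇒ IN Λ
candidate 6: (m,n)=(3,2) → π∥ = 3+2·β ≈ 7.82843, π⊥ = 3+2·β' ≈ 2.17157 ∉ [0.2, 1.4) ⇒ out
candidate 7: (m,n)=(-4,-5) → π∥ = -4-5·β ≈ -16.07107, π⊥ = -4-5·β' ≈ -1.92893 ∉ [0.2, 1.4) ⇒ out
candidate 8: (m,n)=(2,5) → π∥ = 2+5·β ≈ 14.07107, π⊥ = 2+5·β' ≈ -0.07107 ∉ [0.2, 1.4) ⇒ out

5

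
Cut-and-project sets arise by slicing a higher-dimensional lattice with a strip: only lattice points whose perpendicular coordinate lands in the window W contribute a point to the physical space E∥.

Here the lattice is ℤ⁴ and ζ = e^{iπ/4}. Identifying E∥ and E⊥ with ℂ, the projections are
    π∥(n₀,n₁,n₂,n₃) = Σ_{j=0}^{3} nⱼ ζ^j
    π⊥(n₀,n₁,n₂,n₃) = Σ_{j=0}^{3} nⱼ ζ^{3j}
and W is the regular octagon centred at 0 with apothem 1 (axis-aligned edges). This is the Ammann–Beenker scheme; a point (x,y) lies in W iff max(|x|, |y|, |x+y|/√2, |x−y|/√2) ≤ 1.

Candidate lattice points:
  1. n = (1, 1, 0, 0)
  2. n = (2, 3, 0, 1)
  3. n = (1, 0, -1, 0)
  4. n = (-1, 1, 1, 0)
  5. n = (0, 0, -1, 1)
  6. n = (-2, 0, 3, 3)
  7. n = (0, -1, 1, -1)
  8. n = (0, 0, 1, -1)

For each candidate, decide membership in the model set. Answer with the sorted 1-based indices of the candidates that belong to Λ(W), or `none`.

1, 6

π⊥(n) = n₀ + n₁ζ³ + n₂ζ⁶ + n₃ζ⁹ where ζ = e^{iπ/4}.
candidate 1: n = (1, 1, 0, 0) → π⊥ ≈ (+0.29289, +0.70711); max(|x|,|y|,|x±y|/√2) = 0.70711 ≤ 1 ⇒ ∈ W
candidate 2: n = (2, 3, 0, 1) → π⊥ ≈ (+0.58579, +2.82843); max(|x|,|y|,|x±y|/√2) = 2.82843 > 1 ⇒ ∉ W
candidate 3: n = (1, 0, -1, 0) → π⊥ ≈ (+1.00000, +1.00000); max(|x|,|y|,|x±y|/√2) = 1.41421 > 1 ⇒ ∉ W
candidate 4: n = (-1, 1, 1, 0) → π⊥ ≈ (-1.70711, -0.29289); max(|x|,|y|,|x±y|/√2) = 1.70711 > 1 ⇒ ∉ W
candidate 5: n = (0, 0, -1, 1) → π⊥ ≈ (+0.70711, +1.70711); max(|x|,|y|,|x±y|/√2) = 1.70711 > 1 ⇒ ∉ W
candidate 6: n = (-2, 0, 3, 3) → π⊥ ≈ (+0.12132, -0.87868); max(|x|,|y|,|x±y|/√2) = 0.87868 ≤ 1 ⇒ ∈ W
candidate 7: n = (0, -1, 1, -1) → π⊥ ≈ (+0.00000, -2.41421); max(|x|,|y|,|x±y|/√2) = 2.41421 > 1 ⇒ ∉ W
candidate 8: n = (0, 0, 1, -1) → π⊥ ≈ (-0.70711, -1.70711); max(|x|,|y|,|x±y|/√2) = 1.70711 > 1 ⇒ ∉ W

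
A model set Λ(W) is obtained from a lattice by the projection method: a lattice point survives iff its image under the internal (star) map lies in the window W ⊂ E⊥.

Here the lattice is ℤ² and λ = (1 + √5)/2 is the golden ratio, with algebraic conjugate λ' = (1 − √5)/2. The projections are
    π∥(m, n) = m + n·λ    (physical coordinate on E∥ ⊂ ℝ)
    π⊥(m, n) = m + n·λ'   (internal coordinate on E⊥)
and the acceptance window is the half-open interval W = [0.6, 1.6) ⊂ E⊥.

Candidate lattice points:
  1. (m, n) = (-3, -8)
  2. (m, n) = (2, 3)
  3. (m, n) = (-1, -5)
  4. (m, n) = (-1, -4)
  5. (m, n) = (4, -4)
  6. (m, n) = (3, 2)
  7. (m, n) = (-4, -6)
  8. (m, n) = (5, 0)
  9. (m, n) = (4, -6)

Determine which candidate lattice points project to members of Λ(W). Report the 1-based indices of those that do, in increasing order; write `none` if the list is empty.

λ' = (1−√5)/2 ≈ -0.61803.
candidate 1: (m,n)=(-3,-8) → π∥ = -3-8·λ ≈ -15.94427, π⊥ = -3-8·λ' ≈ 1.94427 ∉ [0.6, 1.6) ⇒ out
candidate 2: (m,n)=(2,3) → π∥ = 2+3·λ ≈ 6.85410, π⊥ = 2+3·λ' ≈ 0.14590 ∉ [0.6, 1.6) ⇒ out
candidate 3: (m,n)=(-1,-5) → π∥ = -1-5·λ ≈ -9.09017, π⊥ = -1-5·λ' ≈ 2.09017 ∉ [0.6, 1.6) ⇒ out
candidate 4: (m,n)=(-1,-4) → π∥ = -1-4·λ ≈ -7.47214, π⊥ = -1-4·λ' ≈ 1.47214 ∈ [0.6, 1.6) ⇒ IN Λ
candidate 5: (m,n)=(4,-4) → π∥ = 4-4·λ ≈ -2.47214, π⊥ = 4-4·λ' ≈ 6.47214 ∉ [0.6, 1.6) ⇒ out
candidate 6: (m,n)=(3,2) → π∥ = 3+2·λ ≈ 6.23607, π⊥ = 3+2·λ' ≈ 1.76393 ∉ [0.6, 1.6) ⇒ out
candidate 7: (m,n)=(-4,-6) → π∥ = -4-6·λ ≈ -13.70820, π⊥ = -4-6·λ' ≈ -0.29180 ∉ [0.6, 1.6) ⇒ out
candidate 8: (m,n)=(5,0) → π∥ = 5+0·λ ≈ 5.00000, π⊥ = 5+0·λ' ≈ 5.00000 ∉ [0.6, 1.6) ⇒ out
candidate 9: (m,n)=(4,-6) → π∥ = 4-6·λ ≈ -5.70820, π⊥ = 4-6·λ' ≈ 7.70820 ∉ [0.6, 1.6) ⇒ out

4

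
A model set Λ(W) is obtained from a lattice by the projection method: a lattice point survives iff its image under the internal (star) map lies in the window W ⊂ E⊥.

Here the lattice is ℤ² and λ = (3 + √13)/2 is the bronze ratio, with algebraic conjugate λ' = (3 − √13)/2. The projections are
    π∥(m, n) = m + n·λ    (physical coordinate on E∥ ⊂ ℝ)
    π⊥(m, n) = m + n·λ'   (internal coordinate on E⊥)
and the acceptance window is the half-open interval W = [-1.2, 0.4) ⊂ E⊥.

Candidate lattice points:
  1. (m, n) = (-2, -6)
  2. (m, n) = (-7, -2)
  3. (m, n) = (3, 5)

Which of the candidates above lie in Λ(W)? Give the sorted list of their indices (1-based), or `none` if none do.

1

Compute λ' = (3−√13)/2 = -0.302776, so π⊥(m,n) = m -0.302776·n.
#1 (-2,-6): internal coord -2 + (-6)·λ' = -0.183346; -0.183346 ∈ [-1.2, 0.4) → IN Λ
#2 (-7,-2): internal coord -7 + (-2)·λ' = -6.394449; -6.394449 ∉ [-1.2, 0.4) → out
#3 (3,5): internal coord 3 + (5)·λ' = +1.486122; +1.486122 ∉ [-1.2, 0.4) → out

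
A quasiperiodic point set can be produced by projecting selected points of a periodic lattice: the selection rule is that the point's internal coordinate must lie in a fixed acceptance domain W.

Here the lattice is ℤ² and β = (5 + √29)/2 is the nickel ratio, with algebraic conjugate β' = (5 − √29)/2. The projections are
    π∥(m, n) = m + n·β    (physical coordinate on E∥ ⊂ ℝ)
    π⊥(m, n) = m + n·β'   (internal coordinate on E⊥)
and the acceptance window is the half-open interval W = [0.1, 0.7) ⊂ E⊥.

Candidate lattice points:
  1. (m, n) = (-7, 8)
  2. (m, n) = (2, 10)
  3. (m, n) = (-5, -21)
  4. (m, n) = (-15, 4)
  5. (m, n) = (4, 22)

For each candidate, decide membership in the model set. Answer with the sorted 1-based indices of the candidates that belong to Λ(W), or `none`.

Compute β' = (5−√29)/2 = -0.19258, so π⊥(m,n) = m -0.19258·n.
#1 (-7,8): internal coord -7 + (8)·β' = -8.54066; -8.54066 ∉ [0.1, 0.7) → out
#2 (2,10): internal coord 2 + (10)·β' = +0.07418; +0.07418 ∉ [0.1, 0.7) → out
#3 (-5,-21): internal coord -5 + (-21)·β' = -0.95577; -0.95577 ∉ [0.1, 0.7) → out
#4 (-15,4): internal coord -15 + (4)·β' = -15.77033; -15.77033 ∉ [0.1, 0.7) → out
#5 (4,22): internal coord 4 + (22)·β' = -0.23681; -0.23681 ∉ [0.1, 0.7) → out

none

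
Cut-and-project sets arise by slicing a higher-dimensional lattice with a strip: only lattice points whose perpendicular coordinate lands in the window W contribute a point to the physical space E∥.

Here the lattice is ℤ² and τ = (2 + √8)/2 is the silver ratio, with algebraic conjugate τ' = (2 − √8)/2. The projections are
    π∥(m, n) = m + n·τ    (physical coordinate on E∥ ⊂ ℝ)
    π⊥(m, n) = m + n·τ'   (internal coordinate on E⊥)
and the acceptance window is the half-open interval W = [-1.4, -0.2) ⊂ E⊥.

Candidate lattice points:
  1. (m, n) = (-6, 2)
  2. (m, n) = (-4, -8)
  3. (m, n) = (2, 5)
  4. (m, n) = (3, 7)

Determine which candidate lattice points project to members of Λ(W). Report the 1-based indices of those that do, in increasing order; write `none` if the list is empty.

2

Compute τ' = (2−√8)/2 = -0.4142, so π⊥(m,n) = m -0.4142·n.
candidate 1: (m,n)=(-6,2) → π∥ = -6+2·τ ≈ -1.1716, π⊥ = -6+2·τ' ≈ -6.8284 ∉ [-1.4, -0.2) ⇒ out
candidate 2: (m,n)=(-4,-8) → π∥ = -4-8·τ ≈ -23.3137, π⊥ = -4-8·τ' ≈ -0.6863 ∈ [-1.4, -0.2) ⇒ IN Λ
candidate 3: (m,n)=(2,5) → π∥ = 2+5·τ ≈ 14.0711, π⊥ = 2+5·τ' ≈ -0.0711 ∉ [-1.4, -0.2) ⇒ out
candidate 4: (m,n)=(3,7) → π∥ = 3+7·τ ≈ 19.8995, π⊥ = 3+7·τ' ≈ 0.1005 ∉ [-1.4, -0.2) ⇒ out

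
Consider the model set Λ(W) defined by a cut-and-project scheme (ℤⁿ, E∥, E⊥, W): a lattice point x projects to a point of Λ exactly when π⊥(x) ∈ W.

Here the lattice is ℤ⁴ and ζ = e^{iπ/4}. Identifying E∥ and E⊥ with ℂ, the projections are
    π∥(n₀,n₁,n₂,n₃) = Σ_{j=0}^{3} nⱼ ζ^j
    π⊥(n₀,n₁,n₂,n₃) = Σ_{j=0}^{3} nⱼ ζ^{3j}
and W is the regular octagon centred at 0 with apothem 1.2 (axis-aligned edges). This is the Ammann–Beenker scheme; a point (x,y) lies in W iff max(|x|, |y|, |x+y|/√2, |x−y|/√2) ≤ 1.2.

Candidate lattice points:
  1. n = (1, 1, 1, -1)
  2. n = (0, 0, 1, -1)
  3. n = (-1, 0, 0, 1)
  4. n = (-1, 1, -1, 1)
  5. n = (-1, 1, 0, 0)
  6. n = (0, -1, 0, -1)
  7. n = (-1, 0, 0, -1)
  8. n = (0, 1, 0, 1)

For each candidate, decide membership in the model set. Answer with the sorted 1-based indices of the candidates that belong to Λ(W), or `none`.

1, 3

Internal map: ζ^{3j} for j=0..3 gives (1,0), (−√2/2,√2/2), (0,−1), (√2/2,√2/2).
#1 (1, 1, 1, -1): internal (-0.414214, -1.000000); octagon support 1.000000 vs apothem 1.2 → ∈ W
#2 (0, 0, 1, -1): internal (-0.707107, -1.707107); octagon support 1.707107 vs apothem 1.2 → ∉ W
#3 (-1, 0, 0, 1): internal (-0.292893, 0.707107); octagon support 0.707107 vs apothem 1.2 → ∈ W
#4 (-1, 1, -1, 1): internal (-1.000000, 2.414214); octagon support 2.414214 vs apothem 1.2 → ∉ W
#5 (-1, 1, 0, 0): internal (-1.707107, 0.707107); octagon support 1.707107 vs apothem 1.2 → ∉ W
#6 (0, -1, 0, -1): internal (0.000000, -1.414214); octagon support 1.414214 vs apothem 1.2 → ∉ W
#7 (-1, 0, 0, -1): internal (-1.707107, -0.707107); octagon support 1.707107 vs apothem 1.2 → ∉ W
#8 (0, 1, 0, 1): internal (0.000000, 1.414214); octagon support 1.414214 vs apothem 1.2 → ∉ W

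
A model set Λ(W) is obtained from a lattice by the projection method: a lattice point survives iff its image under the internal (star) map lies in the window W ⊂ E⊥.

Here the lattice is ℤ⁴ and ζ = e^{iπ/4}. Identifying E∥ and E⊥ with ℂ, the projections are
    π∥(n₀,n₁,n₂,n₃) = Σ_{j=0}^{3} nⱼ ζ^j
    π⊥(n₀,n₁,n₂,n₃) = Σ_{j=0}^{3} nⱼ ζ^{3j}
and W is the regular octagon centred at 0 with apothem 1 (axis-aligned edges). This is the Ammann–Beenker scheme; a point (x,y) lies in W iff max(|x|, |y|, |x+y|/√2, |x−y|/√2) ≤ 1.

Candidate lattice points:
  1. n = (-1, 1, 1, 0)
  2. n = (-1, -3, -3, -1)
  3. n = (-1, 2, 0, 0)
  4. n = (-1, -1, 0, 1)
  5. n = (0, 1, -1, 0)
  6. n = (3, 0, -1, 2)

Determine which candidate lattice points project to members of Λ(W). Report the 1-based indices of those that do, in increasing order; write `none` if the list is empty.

2, 4

π⊥(n) = n₀ + n₁ζ³ + n₂ζ⁶ + n₃ζ⁹ where ζ = e^{iπ/4}.
candidate 1: n = (-1, 1, 1, 0) → π⊥ ≈ (-1.70711, -0.29289); max(|x|,|y|,|x±y|/√2) = 1.70711 > 1 ⇒ ∉ W
candidate 2: n = (-1, -3, -3, -1) → π⊥ ≈ (+0.41421, +0.17157); max(|x|,|y|,|x±y|/√2) = 0.41421 ≤ 1 ⇒ ∈ W
candidate 3: n = (-1, 2, 0, 0) → π⊥ ≈ (-2.41421, +1.41421); max(|x|,|y|,|x±y|/√2) = 2.70711 > 1 ⇒ ∉ W
candidate 4: n = (-1, -1, 0, 1) → π⊥ ≈ (+0.41421, +0.00000); max(|x|,|y|,|x±y|/√2) = 0.41421 ≤ 1 ⇒ ∈ W
candidate 5: n = (0, 1, -1, 0) → π⊥ ≈ (-0.70711, +1.70711); max(|x|,|y|,|x±y|/√2) = 1.70711 > 1 ⇒ ∉ W
candidate 6: n = (3, 0, -1, 2) → π⊥ ≈ (+4.41421, +2.41421); max(|x|,|y|,|x±y|/√2) = 4.82843 > 1 ⇒ ∉ W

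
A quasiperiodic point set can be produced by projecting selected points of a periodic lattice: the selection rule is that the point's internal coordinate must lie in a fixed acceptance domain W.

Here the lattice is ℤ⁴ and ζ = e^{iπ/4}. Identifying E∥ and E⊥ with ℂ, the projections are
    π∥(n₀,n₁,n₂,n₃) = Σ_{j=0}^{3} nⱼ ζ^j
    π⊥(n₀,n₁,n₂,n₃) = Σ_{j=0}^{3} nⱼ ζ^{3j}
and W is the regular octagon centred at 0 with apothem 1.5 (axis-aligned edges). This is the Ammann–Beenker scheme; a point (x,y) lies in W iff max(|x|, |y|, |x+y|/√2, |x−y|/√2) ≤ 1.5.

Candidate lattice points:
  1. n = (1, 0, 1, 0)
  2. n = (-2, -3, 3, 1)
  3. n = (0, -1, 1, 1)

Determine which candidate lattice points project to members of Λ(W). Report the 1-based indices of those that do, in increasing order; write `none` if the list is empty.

1

π⊥(n) = n₀ + n₁ζ³ + n₂ζ⁶ + n₃ζ⁹ where ζ = e^{iπ/4}.
#1 (1, 0, 1, 0): internal (1.0000, -1.0000); octagon support 1.4142 vs apothem 1.5 → ∈ W
#2 (-2, -3, 3, 1): internal (0.8284, -4.4142); octagon support 4.4142 vs apothem 1.5 → ∉ W
#3 (0, -1, 1, 1): internal (1.4142, -1.0000); octagon support 1.7071 vs apothem 1.5 → ∉ W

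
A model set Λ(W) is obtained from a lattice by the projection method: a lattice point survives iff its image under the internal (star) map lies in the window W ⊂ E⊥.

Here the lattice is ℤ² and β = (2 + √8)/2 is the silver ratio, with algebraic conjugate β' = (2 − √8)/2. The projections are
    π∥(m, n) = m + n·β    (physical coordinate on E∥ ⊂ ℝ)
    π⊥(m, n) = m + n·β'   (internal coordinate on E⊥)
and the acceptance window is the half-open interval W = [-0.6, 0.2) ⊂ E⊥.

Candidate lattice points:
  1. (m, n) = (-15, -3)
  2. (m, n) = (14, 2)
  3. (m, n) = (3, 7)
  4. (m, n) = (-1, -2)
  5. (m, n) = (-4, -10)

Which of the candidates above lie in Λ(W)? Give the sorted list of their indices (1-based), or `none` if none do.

Compute β' = (2−√8)/2 = -0.41421, so π⊥(m,n) = m -0.41421·n.
[1] lift (-15,-3): star map gives -13.75736; window check -0.6 ≤ -13.75736 < 0.2 is false → out
[2] lift (14,2): star map gives 13.17157; window check -0.6 ≤ 13.17157 < 0.2 is false → out
[3] lift (3,7): star map gives 0.10051; window check -0.6 ≤ 0.10051 < 0.2 is true → IN Λ
[4] lift (-1,-2): star map gives -0.17157; window check -0.6 ≤ -0.17157 < 0.2 is true → IN Λ
[5] lift (-4,-10): star map gives 0.14214; window check -0.6 ≤ 0.14214 < 0.2 is true → IN Λ

3, 4, 5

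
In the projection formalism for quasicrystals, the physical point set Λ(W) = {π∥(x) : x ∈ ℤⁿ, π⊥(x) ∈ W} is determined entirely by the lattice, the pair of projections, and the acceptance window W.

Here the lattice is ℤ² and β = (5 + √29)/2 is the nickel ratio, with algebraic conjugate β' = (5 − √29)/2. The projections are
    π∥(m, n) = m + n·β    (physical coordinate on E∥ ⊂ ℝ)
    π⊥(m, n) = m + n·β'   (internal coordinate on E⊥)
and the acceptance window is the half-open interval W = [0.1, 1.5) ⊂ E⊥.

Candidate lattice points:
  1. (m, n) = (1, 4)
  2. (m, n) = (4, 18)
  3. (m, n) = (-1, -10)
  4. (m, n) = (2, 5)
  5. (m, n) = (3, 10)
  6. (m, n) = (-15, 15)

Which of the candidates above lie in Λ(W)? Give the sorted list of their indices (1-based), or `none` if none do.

1, 2, 3, 4, 5

Numerically β ≈ 5.1926 and β' = −1/β ≈ -0.1926.
#1 (1,4): internal coord 1 + (4)·β' = +0.2297; +0.2297 ∈ [0.1, 1.5) → IN Λ
#2 (4,18): internal coord 4 + (18)·β' = +0.5335; +0.5335 ∈ [0.1, 1.5) → IN Λ
#3 (-1,-10): internal coord -1 + (-10)·β' = +0.9258; +0.9258 ∈ [0.1, 1.5) → IN Λ
#4 (2,5): internal coord 2 + (5)·β' = +1.0371; +1.0371 ∈ [0.1, 1.5) → IN Λ
#5 (3,10): internal coord 3 + (10)·β' = +1.0742; +1.0742 ∈ [0.1, 1.5) → IN Λ
#6 (-15,15): internal coord -15 + (15)·β' = -17.8887; -17.8887 ∉ [0.1, 1.5) → out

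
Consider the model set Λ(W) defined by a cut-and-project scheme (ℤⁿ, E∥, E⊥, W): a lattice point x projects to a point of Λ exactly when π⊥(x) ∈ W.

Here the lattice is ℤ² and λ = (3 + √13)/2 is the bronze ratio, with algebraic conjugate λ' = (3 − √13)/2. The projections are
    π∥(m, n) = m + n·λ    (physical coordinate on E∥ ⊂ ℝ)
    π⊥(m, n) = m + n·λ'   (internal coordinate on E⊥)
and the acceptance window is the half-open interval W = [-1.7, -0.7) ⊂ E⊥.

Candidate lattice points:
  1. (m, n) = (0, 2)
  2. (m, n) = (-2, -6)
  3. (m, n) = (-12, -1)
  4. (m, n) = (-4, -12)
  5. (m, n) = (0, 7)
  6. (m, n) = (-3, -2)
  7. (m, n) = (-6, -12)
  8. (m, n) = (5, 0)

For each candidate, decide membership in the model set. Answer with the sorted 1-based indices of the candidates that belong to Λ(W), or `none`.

none

Compute λ' = (3−√13)/2 = -0.30278, so π⊥(m,n) = m -0.30278·n.
#1 (0,2): internal coord 0 + (2)·λ' = -0.60555; -0.60555 ∉ [-1.7, -0.7) → out
#2 (-2,-6): internal coord -2 + (-6)·λ' = -0.18335; -0.18335 ∉ [-1.7, -0.7) → out
#3 (-12,-1): internal coord -12 + (-1)·λ' = -11.69722; -11.69722 ∉ [-1.7, -0.7) → out
#4 (-4,-12): internal coord -4 + (-12)·λ' = -0.36669; -0.36669 ∉ [-1.7, -0.7) → out
#5 (0,7): internal coord 0 + (7)·λ' = -2.11943; -2.11943 ∉ [-1.7, -0.7) → out
#6 (-3,-2): internal coord -3 + (-2)·λ' = -2.39445; -2.39445 ∉ [-1.7, -0.7) → out
#7 (-6,-12): internal coord -6 + (-12)·λ' = -2.36669; -2.36669 ∉ [-1.7, -0.7) → out
#8 (5,0): internal coord 5 + (0)·λ' = +5.00000; +5.00000 ∉ [-1.7, -0.7) → out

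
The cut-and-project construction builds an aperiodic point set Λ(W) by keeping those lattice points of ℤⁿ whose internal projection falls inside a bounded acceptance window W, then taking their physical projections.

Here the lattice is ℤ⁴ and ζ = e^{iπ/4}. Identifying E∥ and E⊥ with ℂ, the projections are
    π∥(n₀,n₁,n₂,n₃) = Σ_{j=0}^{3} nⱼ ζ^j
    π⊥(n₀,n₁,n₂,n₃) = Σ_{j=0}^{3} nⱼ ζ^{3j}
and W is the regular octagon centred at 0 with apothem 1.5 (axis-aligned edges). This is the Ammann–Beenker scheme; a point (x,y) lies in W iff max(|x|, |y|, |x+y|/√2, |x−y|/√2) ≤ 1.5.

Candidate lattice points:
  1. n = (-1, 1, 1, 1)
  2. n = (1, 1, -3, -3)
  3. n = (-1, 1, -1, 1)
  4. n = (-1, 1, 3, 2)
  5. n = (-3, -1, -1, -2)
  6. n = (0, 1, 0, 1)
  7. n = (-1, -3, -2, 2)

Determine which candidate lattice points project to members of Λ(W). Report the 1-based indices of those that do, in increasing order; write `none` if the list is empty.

1, 4, 6

With ζ = e^{iπ/4} the internal vectors are ζ^0,ζ^3,ζ^6,ζ^9.
#1 (-1, 1, 1, 1): internal (-1.000000, 0.414214); octagon support 1.000000 vs apothem 1.5 → ∈ W
#2 (1, 1, -3, -3): internal (-1.828427, 1.585786); octagon support 2.414214 vs apothem 1.5 → ∉ W
#3 (-1, 1, -1, 1): internal (-1.000000, 2.414214); octagon support 2.414214 vs apothem 1.5 → ∉ W
#4 (-1, 1, 3, 2): internal (-0.292893, -0.878680); octagon support 0.878680 vs apothem 1.5 → ∈ W
#5 (-3, -1, -1, -2): internal (-3.707107, -1.121320); octagon support 3.707107 vs apothem 1.5 → ∉ W
#6 (0, 1, 0, 1): internal (0.000000, 1.414214); octagon support 1.414214 vs apothem 1.5 → ∈ W
#7 (-1, -3, -2, 2): internal (2.535534, 1.292893); octagon support 2.707107 vs apothem 1.5 → ∉ W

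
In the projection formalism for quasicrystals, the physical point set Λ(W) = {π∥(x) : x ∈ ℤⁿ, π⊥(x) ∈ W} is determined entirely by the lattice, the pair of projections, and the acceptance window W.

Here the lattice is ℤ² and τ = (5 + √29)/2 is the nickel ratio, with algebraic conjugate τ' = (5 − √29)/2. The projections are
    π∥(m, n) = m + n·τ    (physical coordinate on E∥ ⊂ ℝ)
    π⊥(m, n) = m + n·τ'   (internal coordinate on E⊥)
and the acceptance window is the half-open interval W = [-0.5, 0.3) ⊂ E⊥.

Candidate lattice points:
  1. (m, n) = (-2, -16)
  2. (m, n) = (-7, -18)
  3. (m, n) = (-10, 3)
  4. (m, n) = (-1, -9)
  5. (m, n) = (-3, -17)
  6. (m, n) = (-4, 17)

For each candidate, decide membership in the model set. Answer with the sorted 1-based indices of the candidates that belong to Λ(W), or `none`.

5

Compute τ' = (5−√29)/2 = -0.192582, so π⊥(m,n) = m -0.192582·n.
[1] lift (-2,-16): star map gives 1.081318; window check -0.5 ≤ 1.081318 < 0.3 is false → out
[2] lift (-7,-18): star map gives -3.533517; window check -0.5 ≤ -3.533517 < 0.3 is false → out
[3] lift (-10,3): star map gives -10.577747; window check -0.5 ≤ -10.577747 < 0.3 is false → out
[4] lift (-1,-9): star map gives 0.733242; window check -0.5 ≤ 0.733242 < 0.3 is false → out
[5] lift (-3,-17): star map gives 0.273901; window check -0.5 ≤ 0.273901 < 0.3 is true → IN Λ
[6] lift (-4,17): star map gives -7.273901; window check -0.5 ≤ -7.273901 < 0.3 is false → out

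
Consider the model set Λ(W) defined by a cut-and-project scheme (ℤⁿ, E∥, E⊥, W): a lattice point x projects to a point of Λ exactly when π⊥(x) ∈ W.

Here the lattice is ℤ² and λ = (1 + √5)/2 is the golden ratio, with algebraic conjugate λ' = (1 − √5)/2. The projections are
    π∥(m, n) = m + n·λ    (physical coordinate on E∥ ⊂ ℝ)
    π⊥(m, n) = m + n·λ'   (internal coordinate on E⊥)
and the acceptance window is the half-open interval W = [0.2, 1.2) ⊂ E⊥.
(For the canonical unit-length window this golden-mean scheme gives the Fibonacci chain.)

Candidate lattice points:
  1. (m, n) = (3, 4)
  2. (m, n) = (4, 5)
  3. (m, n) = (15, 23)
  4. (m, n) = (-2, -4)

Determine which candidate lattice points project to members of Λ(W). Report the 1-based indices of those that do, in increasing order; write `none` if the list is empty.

Numerically λ ≈ 1.618034 and λ' = −1/λ ≈ -0.618034.
candidate 1: (m,n)=(3,4) → π∥ = 3+4·λ ≈ 9.472136, π⊥ = 3+4·λ' ≈ 0.527864 ∈ [0.2, 1.2) ⇒ IN Λ
candidate 2: (m,n)=(4,5) → π∥ = 4+5·λ ≈ 12.090170, π⊥ = 4+5·λ' ≈ 0.909830 ∈ [0.2, 1.2) ⇒ IN Λ
candidate 3: (m,n)=(15,23) → π∥ = 15+23·λ ≈ 52.214782, π⊥ = 15+23·λ' ≈ 0.785218 ∈ [0.2, 1.2) ⇒ IN Λ
candidate 4: (m,n)=(-2,-4) → π∥ = -2-4·λ ≈ -8.472136, π⊥ = -2-4·λ' ≈ 0.472136 ∈ [0.2, 1.2) ⇒ IN Λ

1, 2, 3, 4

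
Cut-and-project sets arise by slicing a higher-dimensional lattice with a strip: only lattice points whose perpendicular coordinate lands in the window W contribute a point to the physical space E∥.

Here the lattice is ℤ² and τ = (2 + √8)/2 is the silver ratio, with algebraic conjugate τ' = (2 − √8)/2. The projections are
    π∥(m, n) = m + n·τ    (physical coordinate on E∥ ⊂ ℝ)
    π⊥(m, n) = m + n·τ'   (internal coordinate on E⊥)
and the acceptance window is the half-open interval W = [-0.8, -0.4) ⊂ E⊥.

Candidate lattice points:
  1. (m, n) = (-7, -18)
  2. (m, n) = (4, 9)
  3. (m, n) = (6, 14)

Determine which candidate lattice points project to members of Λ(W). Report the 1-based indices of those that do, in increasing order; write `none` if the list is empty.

none

τ' = (2−√8)/2 ≈ -0.4142.
candidate 1: (m,n)=(-7,-18) → π∥ = -7-18·τ ≈ -50.4558, π⊥ = -7-18·τ' ≈ 0.4558 ∉ [-0.8, -0.4) ⇒ out
candidate 2: (m,n)=(4,9) → π∥ = 4+9·τ ≈ 25.7279, π⊥ = 4+9·τ' ≈ 0.2721 ∉ [-0.8, -0.4) ⇒ out
candidate 3: (m,n)=(6,14) → π∥ = 6+14·τ ≈ 39.7990, π⊥ = 6+14·τ' ≈ 0.2010 ∉ [-0.8, -0.4) ⇒ out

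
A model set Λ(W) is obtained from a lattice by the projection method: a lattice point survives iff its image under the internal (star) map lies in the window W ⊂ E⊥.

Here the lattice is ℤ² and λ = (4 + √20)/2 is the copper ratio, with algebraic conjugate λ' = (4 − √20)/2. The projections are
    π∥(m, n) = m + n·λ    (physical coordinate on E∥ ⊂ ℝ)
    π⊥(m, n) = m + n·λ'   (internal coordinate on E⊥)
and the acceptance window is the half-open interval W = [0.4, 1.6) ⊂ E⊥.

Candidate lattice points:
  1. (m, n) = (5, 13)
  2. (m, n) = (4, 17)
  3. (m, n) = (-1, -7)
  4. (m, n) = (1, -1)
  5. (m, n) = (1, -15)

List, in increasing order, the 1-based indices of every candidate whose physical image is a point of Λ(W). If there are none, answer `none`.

3, 4

λ' = (4−√20)/2 ≈ -0.2361.
[1] lift (5,13): star map gives 1.9311; window check 0.4 ≤ 1.9311 < 1.6 is false → out
[2] lift (4,17): star map gives -0.0132; window check 0.4 ≤ -0.0132 < 1.6 is false → out
[3] lift (-1,-7): star map gives 0.6525; window check 0.4 ≤ 0.6525 < 1.6 is true → IN Λ
[4] lift (1,-1): star map gives 1.2361; window check 0.4 ≤ 1.2361 < 1.6 is true → IN Λ
[5] lift (1,-15): star map gives 4.5410; window check 0.4 ≤ 4.5410 < 1.6 is false → out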